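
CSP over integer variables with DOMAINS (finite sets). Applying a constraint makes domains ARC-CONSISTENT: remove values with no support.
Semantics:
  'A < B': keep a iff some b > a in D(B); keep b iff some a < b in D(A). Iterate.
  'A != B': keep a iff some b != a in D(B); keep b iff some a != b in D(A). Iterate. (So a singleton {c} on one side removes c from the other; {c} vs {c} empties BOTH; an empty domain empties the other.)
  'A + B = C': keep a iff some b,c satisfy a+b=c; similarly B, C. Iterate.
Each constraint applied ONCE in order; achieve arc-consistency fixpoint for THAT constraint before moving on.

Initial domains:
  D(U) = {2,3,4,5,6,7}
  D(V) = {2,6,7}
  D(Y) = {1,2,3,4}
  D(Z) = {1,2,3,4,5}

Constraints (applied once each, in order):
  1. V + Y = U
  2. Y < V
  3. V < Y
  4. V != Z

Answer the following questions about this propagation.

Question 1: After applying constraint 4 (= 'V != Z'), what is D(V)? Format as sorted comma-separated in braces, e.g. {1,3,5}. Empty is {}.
Answer: {2}

Derivation:
Constraint 1 (V + Y = U) on D(V)={2,6,7} D(Y)={1,2,3,4} D(U)={2,3,4,5,6,7}: V {2,6,7}->{2,6}; U {2,3,4,5,6,7}->{3,4,5,6,7}
Constraint 2 (Y < V) on D(Y)={1,2,3,4} D(V)={2,6}: no change
Constraint 3 (V < Y) on D(V)={2,6} D(Y)={1,2,3,4}: V {2,6}->{2}; Y {1,2,3,4}->{3,4}
Constraint 4 (V != Z) on D(V)={2} D(Z)={1,2,3,4,5}: Z {1,2,3,4,5}->{1,3,4,5}
So after constraint 4: D(V) = {2}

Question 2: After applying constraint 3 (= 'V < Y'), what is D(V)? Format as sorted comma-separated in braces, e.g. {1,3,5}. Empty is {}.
Answer: {2}

Derivation:
Constraint 1 (V + Y = U) on D(V)={2,6,7} D(Y)={1,2,3,4} D(U)={2,3,4,5,6,7}: V {2,6,7}->{2,6}; U {2,3,4,5,6,7}->{3,4,5,6,7}
Constraint 2 (Y < V) on D(Y)={1,2,3,4} D(V)={2,6}: no change
Constraint 3 (V < Y) on D(V)={2,6} D(Y)={1,2,3,4}: V {2,6}->{2}; Y {1,2,3,4}->{3,4}
So after constraint 3: D(V) = {2}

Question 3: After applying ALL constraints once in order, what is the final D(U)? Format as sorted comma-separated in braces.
Constraint 1 (V + Y = U) on D(V)={2,6,7} D(Y)={1,2,3,4} D(U)={2,3,4,5,6,7}: V {2,6,7}->{2,6}; U {2,3,4,5,6,7}->{3,4,5,6,7}
Constraint 2 (Y < V) on D(Y)={1,2,3,4} D(V)={2,6}: no change
Constraint 3 (V < Y) on D(V)={2,6} D(Y)={1,2,3,4}: V {2,6}->{2}; Y {1,2,3,4}->{3,4}
Constraint 4 (V != Z) on D(V)={2} D(Z)={1,2,3,4,5}: Z {1,2,3,4,5}->{1,3,4,5}
So after all 4 constraints: D(U) = {3,4,5,6,7}

Answer: {3,4,5,6,7}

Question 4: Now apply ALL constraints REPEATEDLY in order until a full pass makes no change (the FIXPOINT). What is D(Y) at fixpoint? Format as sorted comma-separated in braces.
Answer: {}

Derivation:
pass 0 (initial): D(Y)={1,2,3,4}
pass 1: U {2,3,4,5,6,7}->{3,4,5,6,7}; V {2,6,7}->{2}; Y {1,2,3,4}->{3,4}; Z {1,2,3,4,5}->{1,3,4,5}
pass 2: U {3,4,5,6,7}->{5,6}; V {2}->{}; Y {3,4}->{}; Z {1,3,4,5}->{}
pass 3: U {5,6}->{}
pass 4: no change
Fixpoint after 4 passes: D(Y) = {}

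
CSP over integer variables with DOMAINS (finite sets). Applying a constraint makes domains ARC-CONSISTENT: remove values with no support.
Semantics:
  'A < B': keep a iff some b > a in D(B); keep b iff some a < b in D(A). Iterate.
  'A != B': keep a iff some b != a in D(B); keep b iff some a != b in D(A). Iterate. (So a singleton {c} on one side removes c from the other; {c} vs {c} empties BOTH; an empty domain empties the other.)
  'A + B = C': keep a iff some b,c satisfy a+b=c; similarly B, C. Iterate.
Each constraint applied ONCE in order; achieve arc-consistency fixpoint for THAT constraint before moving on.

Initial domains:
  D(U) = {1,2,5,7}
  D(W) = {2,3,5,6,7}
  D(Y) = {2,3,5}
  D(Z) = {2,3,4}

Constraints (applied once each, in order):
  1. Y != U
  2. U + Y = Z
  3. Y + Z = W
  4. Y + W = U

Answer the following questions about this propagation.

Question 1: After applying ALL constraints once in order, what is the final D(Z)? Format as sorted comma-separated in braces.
Constraint 1 (Y != U) on D(Y)={2,3,5} D(U)={1,2,5,7}: no change
Constraint 2 (U + Y = Z) on D(U)={1,2,5,7} D(Y)={2,3,5} D(Z)={2,3,4}: U {1,2,5,7}->{1,2}; Y {2,3,5}->{2,3}; Z {2,3,4}->{3,4}
Constraint 3 (Y + Z = W) on D(Y)={2,3} D(Z)={3,4} D(W)={2,3,5,6,7}: W {2,3,5,6,7}->{5,6,7}
Constraint 4 (Y + W = U) on D(Y)={2,3} D(W)={5,6,7} D(U)={1,2}: Y {2,3}->{}; W {5,6,7}->{}; U {1,2}->{}
So after all 4 constraints: D(Z) = {3,4}

Answer: {3,4}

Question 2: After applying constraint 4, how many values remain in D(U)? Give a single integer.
Constraint 1 (Y != U) on D(Y)={2,3,5} D(U)={1,2,5,7}: no change
Constraint 2 (U + Y = Z) on D(U)={1,2,5,7} D(Y)={2,3,5} D(Z)={2,3,4}: U {1,2,5,7}->{1,2}; Y {2,3,5}->{2,3}; Z {2,3,4}->{3,4}
Constraint 3 (Y + Z = W) on D(Y)={2,3} D(Z)={3,4} D(W)={2,3,5,6,7}: W {2,3,5,6,7}->{5,6,7}
Constraint 4 (Y + W = U) on D(Y)={2,3} D(W)={5,6,7} D(U)={1,2}: Y {2,3}->{}; W {5,6,7}->{}; U {1,2}->{}
So after constraint 4: D(U)={}, size = 0

Answer: 0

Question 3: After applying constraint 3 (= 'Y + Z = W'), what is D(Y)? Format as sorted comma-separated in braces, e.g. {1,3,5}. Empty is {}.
Constraint 1 (Y != U) on D(Y)={2,3,5} D(U)={1,2,5,7}: no change
Constraint 2 (U + Y = Z) on D(U)={1,2,5,7} D(Y)={2,3,5} D(Z)={2,3,4}: U {1,2,5,7}->{1,2}; Y {2,3,5}->{2,3}; Z {2,3,4}->{3,4}
Constraint 3 (Y + Z = W) on D(Y)={2,3} D(Z)={3,4} D(W)={2,3,5,6,7}: W {2,3,5,6,7}->{5,6,7}
So after constraint 3: D(Y) = {2,3}

Answer: {2,3}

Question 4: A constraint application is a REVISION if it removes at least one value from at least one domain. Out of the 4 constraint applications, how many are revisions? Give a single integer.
Answer: 3

Derivation:
Constraint 1 (Y != U) on D(Y)={2,3,5} D(U)={1,2,5,7}: no change => not a revision
Constraint 2 (U + Y = Z) on D(U)={1,2,5,7} D(Y)={2,3,5} D(Z)={2,3,4}: U {1,2,5,7}->{1,2}; Y {2,3,5}->{2,3}; Z {2,3,4}->{3,4} => REVISION
Constraint 3 (Y + Z = W) on D(Y)={2,3} D(Z)={3,4} D(W)={2,3,5,6,7}: W {2,3,5,6,7}->{5,6,7} => REVISION
Constraint 4 (Y + W = U) on D(Y)={2,3} D(W)={5,6,7} D(U)={1,2}: Y {2,3}->{}; W {5,6,7}->{}; U {1,2}->{} => REVISION
Total revisions = 3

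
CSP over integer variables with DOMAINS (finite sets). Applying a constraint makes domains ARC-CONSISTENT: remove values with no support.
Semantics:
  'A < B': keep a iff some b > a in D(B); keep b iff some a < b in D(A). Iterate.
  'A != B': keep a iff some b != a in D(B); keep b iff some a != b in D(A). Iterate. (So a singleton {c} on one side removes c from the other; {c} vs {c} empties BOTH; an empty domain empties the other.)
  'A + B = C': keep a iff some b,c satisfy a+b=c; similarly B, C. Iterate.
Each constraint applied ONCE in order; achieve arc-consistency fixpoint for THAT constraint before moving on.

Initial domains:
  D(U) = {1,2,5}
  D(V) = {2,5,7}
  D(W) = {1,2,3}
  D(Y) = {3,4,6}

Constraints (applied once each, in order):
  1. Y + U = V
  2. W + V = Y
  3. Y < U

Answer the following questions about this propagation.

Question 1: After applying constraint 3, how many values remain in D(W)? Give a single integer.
Answer: 1

Derivation:
Constraint 1 (Y + U = V) on D(Y)={3,4,6} D(U)={1,2,5} D(V)={2,5,7}: U {1,2,5}->{1,2}; V {2,5,7}->{5,7}
Constraint 2 (W + V = Y) on D(W)={1,2,3} D(V)={5,7} D(Y)={3,4,6}: W {1,2,3}->{1}; V {5,7}->{5}; Y {3,4,6}->{6}
Constraint 3 (Y < U) on D(Y)={6} D(U)={1,2}: Y {6}->{}; U {1,2}->{}
So after constraint 3: D(W)={1}, size = 1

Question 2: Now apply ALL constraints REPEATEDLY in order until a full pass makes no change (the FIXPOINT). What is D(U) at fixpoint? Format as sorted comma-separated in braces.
Answer: {}

Derivation:
pass 0 (initial): D(U)={1,2,5}
pass 1: U {1,2,5}->{}; V {2,5,7}->{5}; W {1,2,3}->{1}; Y {3,4,6}->{}
pass 2: V {5}->{}; W {1}->{}
pass 3: no change
Fixpoint after 3 passes: D(U) = {}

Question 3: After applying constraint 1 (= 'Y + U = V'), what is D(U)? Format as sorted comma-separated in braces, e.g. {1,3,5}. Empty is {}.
Answer: {1,2}

Derivation:
Constraint 1 (Y + U = V) on D(Y)={3,4,6} D(U)={1,2,5} D(V)={2,5,7}: U {1,2,5}->{1,2}; V {2,5,7}->{5,7}
So after constraint 1: D(U) = {1,2}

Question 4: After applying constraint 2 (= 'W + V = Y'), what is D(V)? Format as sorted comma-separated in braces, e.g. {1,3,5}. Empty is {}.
Answer: {5}

Derivation:
Constraint 1 (Y + U = V) on D(Y)={3,4,6} D(U)={1,2,5} D(V)={2,5,7}: U {1,2,5}->{1,2}; V {2,5,7}->{5,7}
Constraint 2 (W + V = Y) on D(W)={1,2,3} D(V)={5,7} D(Y)={3,4,6}: W {1,2,3}->{1}; V {5,7}->{5}; Y {3,4,6}->{6}
So after constraint 2: D(V) = {5}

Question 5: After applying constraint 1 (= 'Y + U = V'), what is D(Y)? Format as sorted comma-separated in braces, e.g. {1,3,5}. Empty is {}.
Constraint 1 (Y + U = V) on D(Y)={3,4,6} D(U)={1,2,5} D(V)={2,5,7}: U {1,2,5}->{1,2}; V {2,5,7}->{5,7}
So after constraint 1: D(Y) = {3,4,6}

Answer: {3,4,6}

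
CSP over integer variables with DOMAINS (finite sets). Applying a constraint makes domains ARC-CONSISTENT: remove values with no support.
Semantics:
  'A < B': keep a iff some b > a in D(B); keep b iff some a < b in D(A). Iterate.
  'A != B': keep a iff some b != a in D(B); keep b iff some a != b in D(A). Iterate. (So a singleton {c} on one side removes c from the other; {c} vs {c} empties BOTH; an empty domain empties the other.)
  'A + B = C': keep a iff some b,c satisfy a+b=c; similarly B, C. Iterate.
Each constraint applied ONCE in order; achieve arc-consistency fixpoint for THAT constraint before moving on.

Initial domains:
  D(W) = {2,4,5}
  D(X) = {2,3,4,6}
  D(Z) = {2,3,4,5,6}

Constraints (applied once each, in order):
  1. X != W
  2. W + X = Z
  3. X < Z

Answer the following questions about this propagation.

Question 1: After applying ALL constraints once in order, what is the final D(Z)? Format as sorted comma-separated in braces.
Answer: {4,5,6}

Derivation:
Constraint 1 (X != W) on D(X)={2,3,4,6} D(W)={2,4,5}: no change
Constraint 2 (W + X = Z) on D(W)={2,4,5} D(X)={2,3,4,6} D(Z)={2,3,4,5,6}: W {2,4,5}->{2,4}; X {2,3,4,6}->{2,3,4}; Z {2,3,4,5,6}->{4,5,6}
Constraint 3 (X < Z) on D(X)={2,3,4} D(Z)={4,5,6}: no change
So after all 3 constraints: D(Z) = {4,5,6}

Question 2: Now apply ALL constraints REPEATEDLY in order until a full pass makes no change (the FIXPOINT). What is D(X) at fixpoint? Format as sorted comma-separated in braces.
Answer: {2,3,4}

Derivation:
pass 0 (initial): D(X)={2,3,4,6}
pass 1: W {2,4,5}->{2,4}; X {2,3,4,6}->{2,3,4}; Z {2,3,4,5,6}->{4,5,6}
pass 2: no change
Fixpoint after 2 passes: D(X) = {2,3,4}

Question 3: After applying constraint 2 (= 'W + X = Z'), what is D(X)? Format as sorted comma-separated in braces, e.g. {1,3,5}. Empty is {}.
Answer: {2,3,4}

Derivation:
Constraint 1 (X != W) on D(X)={2,3,4,6} D(W)={2,4,5}: no change
Constraint 2 (W + X = Z) on D(W)={2,4,5} D(X)={2,3,4,6} D(Z)={2,3,4,5,6}: W {2,4,5}->{2,4}; X {2,3,4,6}->{2,3,4}; Z {2,3,4,5,6}->{4,5,6}
So after constraint 2: D(X) = {2,3,4}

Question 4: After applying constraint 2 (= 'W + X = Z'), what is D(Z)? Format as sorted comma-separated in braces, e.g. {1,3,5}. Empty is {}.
Constraint 1 (X != W) on D(X)={2,3,4,6} D(W)={2,4,5}: no change
Constraint 2 (W + X = Z) on D(W)={2,4,5} D(X)={2,3,4,6} D(Z)={2,3,4,5,6}: W {2,4,5}->{2,4}; X {2,3,4,6}->{2,3,4}; Z {2,3,4,5,6}->{4,5,6}
So after constraint 2: D(Z) = {4,5,6}

Answer: {4,5,6}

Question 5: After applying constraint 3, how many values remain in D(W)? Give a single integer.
Constraint 1 (X != W) on D(X)={2,3,4,6} D(W)={2,4,5}: no change
Constraint 2 (W + X = Z) on D(W)={2,4,5} D(X)={2,3,4,6} D(Z)={2,3,4,5,6}: W {2,4,5}->{2,4}; X {2,3,4,6}->{2,3,4}; Z {2,3,4,5,6}->{4,5,6}
Constraint 3 (X < Z) on D(X)={2,3,4} D(Z)={4,5,6}: no change
So after constraint 3: D(W)={2,4}, size = 2

Answer: 2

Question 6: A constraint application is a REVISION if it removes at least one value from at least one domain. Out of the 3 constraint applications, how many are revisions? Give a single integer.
Answer: 1

Derivation:
Constraint 1 (X != W) on D(X)={2,3,4,6} D(W)={2,4,5}: no change => not a revision
Constraint 2 (W + X = Z) on D(W)={2,4,5} D(X)={2,3,4,6} D(Z)={2,3,4,5,6}: W {2,4,5}->{2,4}; X {2,3,4,6}->{2,3,4}; Z {2,3,4,5,6}->{4,5,6} => REVISION
Constraint 3 (X < Z) on D(X)={2,3,4} D(Z)={4,5,6}: no change => not a revision
Total revisions = 1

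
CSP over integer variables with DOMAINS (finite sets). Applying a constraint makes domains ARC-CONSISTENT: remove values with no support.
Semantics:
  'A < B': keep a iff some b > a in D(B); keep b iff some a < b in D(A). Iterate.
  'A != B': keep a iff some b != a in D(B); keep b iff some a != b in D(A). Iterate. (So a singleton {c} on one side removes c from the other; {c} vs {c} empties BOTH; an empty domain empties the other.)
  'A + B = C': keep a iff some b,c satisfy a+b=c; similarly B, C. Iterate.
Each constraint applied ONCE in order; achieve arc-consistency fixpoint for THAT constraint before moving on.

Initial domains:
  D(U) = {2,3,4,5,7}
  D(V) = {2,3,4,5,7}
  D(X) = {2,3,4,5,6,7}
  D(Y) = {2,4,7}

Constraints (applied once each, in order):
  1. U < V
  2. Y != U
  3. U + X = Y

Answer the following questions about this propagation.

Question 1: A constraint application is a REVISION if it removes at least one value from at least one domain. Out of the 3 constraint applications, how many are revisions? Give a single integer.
Constraint 1 (U < V) on D(U)={2,3,4,5,7} D(V)={2,3,4,5,7}: U {2,3,4,5,7}->{2,3,4,5}; V {2,3,4,5,7}->{3,4,5,7} => REVISION
Constraint 2 (Y != U) on D(Y)={2,4,7} D(U)={2,3,4,5}: no change => not a revision
Constraint 3 (U + X = Y) on D(U)={2,3,4,5} D(X)={2,3,4,5,6,7} D(Y)={2,4,7}: X {2,3,4,5,6,7}->{2,3,4,5}; Y {2,4,7}->{4,7} => REVISION
Total revisions = 2

Answer: 2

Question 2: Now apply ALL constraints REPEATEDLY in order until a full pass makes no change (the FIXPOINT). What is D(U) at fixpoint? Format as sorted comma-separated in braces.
pass 0 (initial): D(U)={2,3,4,5,7}
pass 1: U {2,3,4,5,7}->{2,3,4,5}; V {2,3,4,5,7}->{3,4,5,7}; X {2,3,4,5,6,7}->{2,3,4,5}; Y {2,4,7}->{4,7}
pass 2: no change
Fixpoint after 2 passes: D(U) = {2,3,4,5}

Answer: {2,3,4,5}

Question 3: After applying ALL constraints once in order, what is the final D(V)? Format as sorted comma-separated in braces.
Constraint 1 (U < V) on D(U)={2,3,4,5,7} D(V)={2,3,4,5,7}: U {2,3,4,5,7}->{2,3,4,5}; V {2,3,4,5,7}->{3,4,5,7}
Constraint 2 (Y != U) on D(Y)={2,4,7} D(U)={2,3,4,5}: no change
Constraint 3 (U + X = Y) on D(U)={2,3,4,5} D(X)={2,3,4,5,6,7} D(Y)={2,4,7}: X {2,3,4,5,6,7}->{2,3,4,5}; Y {2,4,7}->{4,7}
So after all 3 constraints: D(V) = {3,4,5,7}

Answer: {3,4,5,7}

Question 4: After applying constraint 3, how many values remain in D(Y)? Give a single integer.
Answer: 2

Derivation:
Constraint 1 (U < V) on D(U)={2,3,4,5,7} D(V)={2,3,4,5,7}: U {2,3,4,5,7}->{2,3,4,5}; V {2,3,4,5,7}->{3,4,5,7}
Constraint 2 (Y != U) on D(Y)={2,4,7} D(U)={2,3,4,5}: no change
Constraint 3 (U + X = Y) on D(U)={2,3,4,5} D(X)={2,3,4,5,6,7} D(Y)={2,4,7}: X {2,3,4,5,6,7}->{2,3,4,5}; Y {2,4,7}->{4,7}
So after constraint 3: D(Y)={4,7}, size = 2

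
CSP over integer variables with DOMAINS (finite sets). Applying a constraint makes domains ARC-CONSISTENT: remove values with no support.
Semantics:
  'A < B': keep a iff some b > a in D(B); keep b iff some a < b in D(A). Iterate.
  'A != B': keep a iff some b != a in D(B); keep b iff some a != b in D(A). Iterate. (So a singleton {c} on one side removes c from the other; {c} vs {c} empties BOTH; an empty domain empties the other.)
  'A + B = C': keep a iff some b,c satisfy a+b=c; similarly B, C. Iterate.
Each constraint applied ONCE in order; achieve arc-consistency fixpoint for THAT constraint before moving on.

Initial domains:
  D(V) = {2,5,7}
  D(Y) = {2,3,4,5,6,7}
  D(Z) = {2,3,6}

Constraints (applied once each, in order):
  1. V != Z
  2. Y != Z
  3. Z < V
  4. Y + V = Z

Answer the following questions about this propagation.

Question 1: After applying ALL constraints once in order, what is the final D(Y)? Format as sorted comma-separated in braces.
Constraint 1 (V != Z) on D(V)={2,5,7} D(Z)={2,3,6}: no change
Constraint 2 (Y != Z) on D(Y)={2,3,4,5,6,7} D(Z)={2,3,6}: no change
Constraint 3 (Z < V) on D(Z)={2,3,6} D(V)={2,5,7}: V {2,5,7}->{5,7}
Constraint 4 (Y + V = Z) on D(Y)={2,3,4,5,6,7} D(V)={5,7} D(Z)={2,3,6}: Y {2,3,4,5,6,7}->{}; V {5,7}->{}; Z {2,3,6}->{}
So after all 4 constraints: D(Y) = {}

Answer: {}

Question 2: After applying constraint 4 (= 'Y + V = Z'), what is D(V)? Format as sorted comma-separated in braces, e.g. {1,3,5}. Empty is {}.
Answer: {}

Derivation:
Constraint 1 (V != Z) on D(V)={2,5,7} D(Z)={2,3,6}: no change
Constraint 2 (Y != Z) on D(Y)={2,3,4,5,6,7} D(Z)={2,3,6}: no change
Constraint 3 (Z < V) on D(Z)={2,3,6} D(V)={2,5,7}: V {2,5,7}->{5,7}
Constraint 4 (Y + V = Z) on D(Y)={2,3,4,5,6,7} D(V)={5,7} D(Z)={2,3,6}: Y {2,3,4,5,6,7}->{}; V {5,7}->{}; Z {2,3,6}->{}
So after constraint 4: D(V) = {}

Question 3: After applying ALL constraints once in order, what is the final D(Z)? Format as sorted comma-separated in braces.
Constraint 1 (V != Z) on D(V)={2,5,7} D(Z)={2,3,6}: no change
Constraint 2 (Y != Z) on D(Y)={2,3,4,5,6,7} D(Z)={2,3,6}: no change
Constraint 3 (Z < V) on D(Z)={2,3,6} D(V)={2,5,7}: V {2,5,7}->{5,7}
Constraint 4 (Y + V = Z) on D(Y)={2,3,4,5,6,7} D(V)={5,7} D(Z)={2,3,6}: Y {2,3,4,5,6,7}->{}; V {5,7}->{}; Z {2,3,6}->{}
So after all 4 constraints: D(Z) = {}

Answer: {}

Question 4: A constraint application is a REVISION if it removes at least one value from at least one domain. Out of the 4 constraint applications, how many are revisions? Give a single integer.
Answer: 2

Derivation:
Constraint 1 (V != Z) on D(V)={2,5,7} D(Z)={2,3,6}: no change => not a revision
Constraint 2 (Y != Z) on D(Y)={2,3,4,5,6,7} D(Z)={2,3,6}: no change => not a revision
Constraint 3 (Z < V) on D(Z)={2,3,6} D(V)={2,5,7}: V {2,5,7}->{5,7} => REVISION
Constraint 4 (Y + V = Z) on D(Y)={2,3,4,5,6,7} D(V)={5,7} D(Z)={2,3,6}: Y {2,3,4,5,6,7}->{}; V {5,7}->{}; Z {2,3,6}->{} => REVISION
Total revisions = 2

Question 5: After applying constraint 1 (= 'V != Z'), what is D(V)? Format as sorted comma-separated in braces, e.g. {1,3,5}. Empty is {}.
Answer: {2,5,7}

Derivation:
Constraint 1 (V != Z) on D(V)={2,5,7} D(Z)={2,3,6}: no change
So after constraint 1: D(V) = {2,5,7}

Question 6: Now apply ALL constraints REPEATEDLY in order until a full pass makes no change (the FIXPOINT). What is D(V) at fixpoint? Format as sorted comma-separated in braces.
Answer: {}

Derivation:
pass 0 (initial): D(V)={2,5,7}
pass 1: V {2,5,7}->{}; Y {2,3,4,5,6,7}->{}; Z {2,3,6}->{}
pass 2: no change
Fixpoint after 2 passes: D(V) = {}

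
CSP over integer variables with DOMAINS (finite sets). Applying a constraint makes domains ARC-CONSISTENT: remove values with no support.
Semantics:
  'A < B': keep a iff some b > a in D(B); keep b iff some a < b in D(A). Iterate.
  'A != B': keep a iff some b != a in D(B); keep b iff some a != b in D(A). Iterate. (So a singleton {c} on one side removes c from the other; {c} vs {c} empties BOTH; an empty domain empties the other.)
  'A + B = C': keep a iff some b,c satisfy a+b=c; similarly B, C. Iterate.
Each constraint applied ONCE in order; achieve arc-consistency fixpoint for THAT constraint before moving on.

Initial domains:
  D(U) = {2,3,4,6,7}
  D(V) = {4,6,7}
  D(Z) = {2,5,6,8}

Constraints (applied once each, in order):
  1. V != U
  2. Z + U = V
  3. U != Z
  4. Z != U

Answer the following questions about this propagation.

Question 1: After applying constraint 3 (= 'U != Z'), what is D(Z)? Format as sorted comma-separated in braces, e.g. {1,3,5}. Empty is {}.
Constraint 1 (V != U) on D(V)={4,6,7} D(U)={2,3,4,6,7}: no change
Constraint 2 (Z + U = V) on D(Z)={2,5,6,8} D(U)={2,3,4,6,7} D(V)={4,6,7}: Z {2,5,6,8}->{2,5}; U {2,3,4,6,7}->{2,4}
Constraint 3 (U != Z) on D(U)={2,4} D(Z)={2,5}: no change
So after constraint 3: D(Z) = {2,5}

Answer: {2,5}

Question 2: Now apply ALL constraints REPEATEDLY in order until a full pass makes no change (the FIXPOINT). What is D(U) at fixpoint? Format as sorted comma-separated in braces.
Answer: {2,4}

Derivation:
pass 0 (initial): D(U)={2,3,4,6,7}
pass 1: U {2,3,4,6,7}->{2,4}; Z {2,5,6,8}->{2,5}
pass 2: no change
Fixpoint after 2 passes: D(U) = {2,4}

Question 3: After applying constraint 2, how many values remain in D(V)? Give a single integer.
Answer: 3

Derivation:
Constraint 1 (V != U) on D(V)={4,6,7} D(U)={2,3,4,6,7}: no change
Constraint 2 (Z + U = V) on D(Z)={2,5,6,8} D(U)={2,3,4,6,7} D(V)={4,6,7}: Z {2,5,6,8}->{2,5}; U {2,3,4,6,7}->{2,4}
So after constraint 2: D(V)={4,6,7}, size = 3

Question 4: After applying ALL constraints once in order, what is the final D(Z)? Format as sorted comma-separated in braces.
Answer: {2,5}

Derivation:
Constraint 1 (V != U) on D(V)={4,6,7} D(U)={2,3,4,6,7}: no change
Constraint 2 (Z + U = V) on D(Z)={2,5,6,8} D(U)={2,3,4,6,7} D(V)={4,6,7}: Z {2,5,6,8}->{2,5}; U {2,3,4,6,7}->{2,4}
Constraint 3 (U != Z) on D(U)={2,4} D(Z)={2,5}: no change
Constraint 4 (Z != U) on D(Z)={2,5} D(U)={2,4}: no change
So after all 4 constraints: D(Z) = {2,5}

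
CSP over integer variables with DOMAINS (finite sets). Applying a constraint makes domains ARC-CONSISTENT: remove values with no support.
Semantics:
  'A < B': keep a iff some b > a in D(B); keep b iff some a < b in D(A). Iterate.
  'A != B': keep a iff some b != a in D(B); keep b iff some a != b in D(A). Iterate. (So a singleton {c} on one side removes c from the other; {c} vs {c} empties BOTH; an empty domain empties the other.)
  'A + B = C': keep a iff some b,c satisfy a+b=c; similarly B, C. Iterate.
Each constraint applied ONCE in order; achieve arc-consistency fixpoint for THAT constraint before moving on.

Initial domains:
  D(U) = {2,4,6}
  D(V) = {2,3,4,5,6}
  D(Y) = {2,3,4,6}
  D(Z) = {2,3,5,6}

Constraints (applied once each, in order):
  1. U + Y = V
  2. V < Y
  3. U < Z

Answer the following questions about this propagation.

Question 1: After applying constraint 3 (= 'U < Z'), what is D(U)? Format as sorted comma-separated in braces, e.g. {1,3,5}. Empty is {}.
Answer: {2,4}

Derivation:
Constraint 1 (U + Y = V) on D(U)={2,4,6} D(Y)={2,3,4,6} D(V)={2,3,4,5,6}: U {2,4,6}->{2,4}; Y {2,3,4,6}->{2,3,4}; V {2,3,4,5,6}->{4,5,6}
Constraint 2 (V < Y) on D(V)={4,5,6} D(Y)={2,3,4}: V {4,5,6}->{}; Y {2,3,4}->{}
Constraint 3 (U < Z) on D(U)={2,4} D(Z)={2,3,5,6}: Z {2,3,5,6}->{3,5,6}
So after constraint 3: D(U) = {2,4}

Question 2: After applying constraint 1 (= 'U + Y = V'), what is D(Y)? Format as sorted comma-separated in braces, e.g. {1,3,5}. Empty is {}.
Constraint 1 (U + Y = V) on D(U)={2,4,6} D(Y)={2,3,4,6} D(V)={2,3,4,5,6}: U {2,4,6}->{2,4}; Y {2,3,4,6}->{2,3,4}; V {2,3,4,5,6}->{4,5,6}
So after constraint 1: D(Y) = {2,3,4}

Answer: {2,3,4}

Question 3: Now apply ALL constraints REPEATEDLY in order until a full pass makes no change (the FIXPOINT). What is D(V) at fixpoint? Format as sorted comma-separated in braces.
pass 0 (initial): D(V)={2,3,4,5,6}
pass 1: U {2,4,6}->{2,4}; V {2,3,4,5,6}->{}; Y {2,3,4,6}->{}; Z {2,3,5,6}->{3,5,6}
pass 2: U {2,4}->{}; Z {3,5,6}->{}
pass 3: no change
Fixpoint after 3 passes: D(V) = {}

Answer: {}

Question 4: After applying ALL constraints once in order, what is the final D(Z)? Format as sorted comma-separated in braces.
Constraint 1 (U + Y = V) on D(U)={2,4,6} D(Y)={2,3,4,6} D(V)={2,3,4,5,6}: U {2,4,6}->{2,4}; Y {2,3,4,6}->{2,3,4}; V {2,3,4,5,6}->{4,5,6}
Constraint 2 (V < Y) on D(V)={4,5,6} D(Y)={2,3,4}: V {4,5,6}->{}; Y {2,3,4}->{}
Constraint 3 (U < Z) on D(U)={2,4} D(Z)={2,3,5,6}: Z {2,3,5,6}->{3,5,6}
So after all 3 constraints: D(Z) = {3,5,6}

Answer: {3,5,6}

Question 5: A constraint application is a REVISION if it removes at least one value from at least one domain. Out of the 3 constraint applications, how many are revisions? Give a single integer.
Constraint 1 (U + Y = V) on D(U)={2,4,6} D(Y)={2,3,4,6} D(V)={2,3,4,5,6}: U {2,4,6}->{2,4}; Y {2,3,4,6}->{2,3,4}; V {2,3,4,5,6}->{4,5,6} => REVISION
Constraint 2 (V < Y) on D(V)={4,5,6} D(Y)={2,3,4}: V {4,5,6}->{}; Y {2,3,4}->{} => REVISION
Constraint 3 (U < Z) on D(U)={2,4} D(Z)={2,3,5,6}: Z {2,3,5,6}->{3,5,6} => REVISION
Total revisions = 3

Answer: 3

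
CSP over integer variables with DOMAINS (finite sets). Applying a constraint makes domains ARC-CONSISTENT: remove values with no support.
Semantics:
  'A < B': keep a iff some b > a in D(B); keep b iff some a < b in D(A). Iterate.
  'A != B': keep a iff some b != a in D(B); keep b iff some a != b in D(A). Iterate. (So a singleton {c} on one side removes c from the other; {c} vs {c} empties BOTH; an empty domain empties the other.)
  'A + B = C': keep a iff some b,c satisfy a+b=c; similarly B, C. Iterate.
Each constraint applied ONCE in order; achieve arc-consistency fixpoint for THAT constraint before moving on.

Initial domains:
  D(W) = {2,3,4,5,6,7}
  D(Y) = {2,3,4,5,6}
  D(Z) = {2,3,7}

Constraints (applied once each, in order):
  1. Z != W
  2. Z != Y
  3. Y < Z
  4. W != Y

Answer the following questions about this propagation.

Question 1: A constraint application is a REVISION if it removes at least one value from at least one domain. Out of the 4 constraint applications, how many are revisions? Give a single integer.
Constraint 1 (Z != W) on D(Z)={2,3,7} D(W)={2,3,4,5,6,7}: no change => not a revision
Constraint 2 (Z != Y) on D(Z)={2,3,7} D(Y)={2,3,4,5,6}: no change => not a revision
Constraint 3 (Y < Z) on D(Y)={2,3,4,5,6} D(Z)={2,3,7}: Z {2,3,7}->{3,7} => REVISION
Constraint 4 (W != Y) on D(W)={2,3,4,5,6,7} D(Y)={2,3,4,5,6}: no change => not a revision
Total revisions = 1

Answer: 1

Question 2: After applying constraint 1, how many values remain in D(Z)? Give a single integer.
Constraint 1 (Z != W) on D(Z)={2,3,7} D(W)={2,3,4,5,6,7}: no change
So after constraint 1: D(Z)={2,3,7}, size = 3

Answer: 3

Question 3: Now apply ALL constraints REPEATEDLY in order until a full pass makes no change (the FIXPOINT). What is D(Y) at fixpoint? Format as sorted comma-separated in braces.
pass 0 (initial): D(Y)={2,3,4,5,6}
pass 1: Z {2,3,7}->{3,7}
pass 2: no change
Fixpoint after 2 passes: D(Y) = {2,3,4,5,6}

Answer: {2,3,4,5,6}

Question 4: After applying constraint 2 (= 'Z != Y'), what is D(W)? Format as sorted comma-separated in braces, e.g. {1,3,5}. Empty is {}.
Answer: {2,3,4,5,6,7}

Derivation:
Constraint 1 (Z != W) on D(Z)={2,3,7} D(W)={2,3,4,5,6,7}: no change
Constraint 2 (Z != Y) on D(Z)={2,3,7} D(Y)={2,3,4,5,6}: no change
So after constraint 2: D(W) = {2,3,4,5,6,7}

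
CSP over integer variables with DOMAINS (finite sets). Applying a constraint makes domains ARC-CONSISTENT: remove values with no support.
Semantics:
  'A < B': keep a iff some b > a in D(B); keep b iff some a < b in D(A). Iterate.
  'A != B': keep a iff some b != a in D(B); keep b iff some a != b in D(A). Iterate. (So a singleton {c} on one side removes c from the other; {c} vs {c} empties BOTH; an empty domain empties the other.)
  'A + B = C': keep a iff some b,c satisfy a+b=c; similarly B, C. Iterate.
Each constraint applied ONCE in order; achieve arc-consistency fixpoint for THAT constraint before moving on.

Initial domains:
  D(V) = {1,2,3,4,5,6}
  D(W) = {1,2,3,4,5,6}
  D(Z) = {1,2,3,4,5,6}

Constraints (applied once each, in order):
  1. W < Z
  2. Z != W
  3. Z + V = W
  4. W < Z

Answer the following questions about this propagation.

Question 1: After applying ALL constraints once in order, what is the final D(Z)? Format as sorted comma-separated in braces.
Constraint 1 (W < Z) on D(W)={1,2,3,4,5,6} D(Z)={1,2,3,4,5,6}: W {1,2,3,4,5,6}->{1,2,3,4,5}; Z {1,2,3,4,5,6}->{2,3,4,5,6}
Constraint 2 (Z != W) on D(Z)={2,3,4,5,6} D(W)={1,2,3,4,5}: no change
Constraint 3 (Z + V = W) on D(Z)={2,3,4,5,6} D(V)={1,2,3,4,5,6} D(W)={1,2,3,4,5}: Z {2,3,4,5,6}->{2,3,4}; V {1,2,3,4,5,6}->{1,2,3}; W {1,2,3,4,5}->{3,4,5}
Constraint 4 (W < Z) on D(W)={3,4,5} D(Z)={2,3,4}: W {3,4,5}->{3}; Z {2,3,4}->{4}
So after all 4 constraints: D(Z) = {4}

Answer: {4}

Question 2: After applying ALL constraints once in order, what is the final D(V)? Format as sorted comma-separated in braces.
Answer: {1,2,3}

Derivation:
Constraint 1 (W < Z) on D(W)={1,2,3,4,5,6} D(Z)={1,2,3,4,5,6}: W {1,2,3,4,5,6}->{1,2,3,4,5}; Z {1,2,3,4,5,6}->{2,3,4,5,6}
Constraint 2 (Z != W) on D(Z)={2,3,4,5,6} D(W)={1,2,3,4,5}: no change
Constraint 3 (Z + V = W) on D(Z)={2,3,4,5,6} D(V)={1,2,3,4,5,6} D(W)={1,2,3,4,5}: Z {2,3,4,5,6}->{2,3,4}; V {1,2,3,4,5,6}->{1,2,3}; W {1,2,3,4,5}->{3,4,5}
Constraint 4 (W < Z) on D(W)={3,4,5} D(Z)={2,3,4}: W {3,4,5}->{3}; Z {2,3,4}->{4}
So after all 4 constraints: D(V) = {1,2,3}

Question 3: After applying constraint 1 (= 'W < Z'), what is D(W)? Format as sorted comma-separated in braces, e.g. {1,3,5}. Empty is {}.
Answer: {1,2,3,4,5}

Derivation:
Constraint 1 (W < Z) on D(W)={1,2,3,4,5,6} D(Z)={1,2,3,4,5,6}: W {1,2,3,4,5,6}->{1,2,3,4,5}; Z {1,2,3,4,5,6}->{2,3,4,5,6}
So after constraint 1: D(W) = {1,2,3,4,5}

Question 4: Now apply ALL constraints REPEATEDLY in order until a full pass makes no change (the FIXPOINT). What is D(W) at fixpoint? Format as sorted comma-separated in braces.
pass 0 (initial): D(W)={1,2,3,4,5,6}
pass 1: V {1,2,3,4,5,6}->{1,2,3}; W {1,2,3,4,5,6}->{3}; Z {1,2,3,4,5,6}->{4}
pass 2: V {1,2,3}->{}; W {3}->{}; Z {4}->{}
pass 3: no change
Fixpoint after 3 passes: D(W) = {}

Answer: {}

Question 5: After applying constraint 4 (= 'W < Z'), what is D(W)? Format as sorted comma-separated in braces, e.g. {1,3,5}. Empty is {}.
Answer: {3}

Derivation:
Constraint 1 (W < Z) on D(W)={1,2,3,4,5,6} D(Z)={1,2,3,4,5,6}: W {1,2,3,4,5,6}->{1,2,3,4,5}; Z {1,2,3,4,5,6}->{2,3,4,5,6}
Constraint 2 (Z != W) on D(Z)={2,3,4,5,6} D(W)={1,2,3,4,5}: no change
Constraint 3 (Z + V = W) on D(Z)={2,3,4,5,6} D(V)={1,2,3,4,5,6} D(W)={1,2,3,4,5}: Z {2,3,4,5,6}->{2,3,4}; V {1,2,3,4,5,6}->{1,2,3}; W {1,2,3,4,5}->{3,4,5}
Constraint 4 (W < Z) on D(W)={3,4,5} D(Z)={2,3,4}: W {3,4,5}->{3}; Z {2,3,4}->{4}
So after constraint 4: D(W) = {3}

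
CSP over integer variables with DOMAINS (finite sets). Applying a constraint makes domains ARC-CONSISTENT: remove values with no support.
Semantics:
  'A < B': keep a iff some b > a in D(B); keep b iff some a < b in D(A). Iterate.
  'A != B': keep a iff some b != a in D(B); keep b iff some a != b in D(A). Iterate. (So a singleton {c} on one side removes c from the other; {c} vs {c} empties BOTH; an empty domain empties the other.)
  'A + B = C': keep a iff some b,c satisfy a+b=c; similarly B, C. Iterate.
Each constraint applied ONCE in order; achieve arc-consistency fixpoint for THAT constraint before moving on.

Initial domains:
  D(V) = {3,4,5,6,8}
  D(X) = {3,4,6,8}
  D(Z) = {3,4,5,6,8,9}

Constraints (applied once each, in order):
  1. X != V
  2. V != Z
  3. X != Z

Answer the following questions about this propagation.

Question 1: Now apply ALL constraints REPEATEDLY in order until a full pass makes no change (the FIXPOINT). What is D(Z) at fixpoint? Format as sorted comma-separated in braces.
Answer: {3,4,5,6,8,9}

Derivation:
pass 0 (initial): D(Z)={3,4,5,6,8,9}
pass 1: no change
Fixpoint after 1 passes: D(Z) = {3,4,5,6,8,9}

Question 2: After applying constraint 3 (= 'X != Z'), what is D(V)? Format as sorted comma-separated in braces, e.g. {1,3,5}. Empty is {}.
Answer: {3,4,5,6,8}

Derivation:
Constraint 1 (X != V) on D(X)={3,4,6,8} D(V)={3,4,5,6,8}: no change
Constraint 2 (V != Z) on D(V)={3,4,5,6,8} D(Z)={3,4,5,6,8,9}: no change
Constraint 3 (X != Z) on D(X)={3,4,6,8} D(Z)={3,4,5,6,8,9}: no change
So after constraint 3: D(V) = {3,4,5,6,8}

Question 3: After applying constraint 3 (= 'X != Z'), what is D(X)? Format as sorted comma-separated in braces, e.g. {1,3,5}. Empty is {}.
Answer: {3,4,6,8}

Derivation:
Constraint 1 (X != V) on D(X)={3,4,6,8} D(V)={3,4,5,6,8}: no change
Constraint 2 (V != Z) on D(V)={3,4,5,6,8} D(Z)={3,4,5,6,8,9}: no change
Constraint 3 (X != Z) on D(X)={3,4,6,8} D(Z)={3,4,5,6,8,9}: no change
So after constraint 3: D(X) = {3,4,6,8}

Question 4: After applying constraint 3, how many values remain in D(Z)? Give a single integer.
Answer: 6

Derivation:
Constraint 1 (X != V) on D(X)={3,4,6,8} D(V)={3,4,5,6,8}: no change
Constraint 2 (V != Z) on D(V)={3,4,5,6,8} D(Z)={3,4,5,6,8,9}: no change
Constraint 3 (X != Z) on D(X)={3,4,6,8} D(Z)={3,4,5,6,8,9}: no change
So after constraint 3: D(Z)={3,4,5,6,8,9}, size = 6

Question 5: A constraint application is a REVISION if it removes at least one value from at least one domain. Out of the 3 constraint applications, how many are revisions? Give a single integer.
Constraint 1 (X != V) on D(X)={3,4,6,8} D(V)={3,4,5,6,8}: no change => not a revision
Constraint 2 (V != Z) on D(V)={3,4,5,6,8} D(Z)={3,4,5,6,8,9}: no change => not a revision
Constraint 3 (X != Z) on D(X)={3,4,6,8} D(Z)={3,4,5,6,8,9}: no change => not a revision
Total revisions = 0

Answer: 0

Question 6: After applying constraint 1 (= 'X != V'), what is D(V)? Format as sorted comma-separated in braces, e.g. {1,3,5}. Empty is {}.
Answer: {3,4,5,6,8}

Derivation:
Constraint 1 (X != V) on D(X)={3,4,6,8} D(V)={3,4,5,6,8}: no change
So after constraint 1: D(V) = {3,4,5,6,8}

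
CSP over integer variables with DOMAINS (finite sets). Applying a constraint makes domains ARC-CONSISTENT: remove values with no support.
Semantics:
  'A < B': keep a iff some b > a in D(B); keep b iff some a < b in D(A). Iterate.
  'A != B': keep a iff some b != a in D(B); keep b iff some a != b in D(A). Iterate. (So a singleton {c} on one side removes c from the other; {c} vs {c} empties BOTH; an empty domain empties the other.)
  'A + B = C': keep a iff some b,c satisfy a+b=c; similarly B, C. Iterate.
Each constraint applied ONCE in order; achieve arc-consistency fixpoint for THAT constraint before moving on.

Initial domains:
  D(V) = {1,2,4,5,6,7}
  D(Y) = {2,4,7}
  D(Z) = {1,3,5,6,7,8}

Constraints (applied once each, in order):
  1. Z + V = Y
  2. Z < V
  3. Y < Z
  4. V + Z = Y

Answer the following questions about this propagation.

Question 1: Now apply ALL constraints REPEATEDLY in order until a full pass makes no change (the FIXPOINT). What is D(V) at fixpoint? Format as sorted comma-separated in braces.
Answer: {}

Derivation:
pass 0 (initial): D(V)={1,2,4,5,6,7}
pass 1: V {1,2,4,5,6,7}->{}; Y {2,4,7}->{}; Z {1,3,5,6,7,8}->{}
pass 2: no change
Fixpoint after 2 passes: D(V) = {}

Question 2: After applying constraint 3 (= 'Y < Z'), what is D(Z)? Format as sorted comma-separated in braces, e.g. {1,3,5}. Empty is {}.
Answer: {3,5}

Derivation:
Constraint 1 (Z + V = Y) on D(Z)={1,3,5,6,7,8} D(V)={1,2,4,5,6,7} D(Y)={2,4,7}: Z {1,3,5,6,7,8}->{1,3,5,6}; V {1,2,4,5,6,7}->{1,2,4,6}
Constraint 2 (Z < V) on D(Z)={1,3,5,6} D(V)={1,2,4,6}: Z {1,3,5,6}->{1,3,5}; V {1,2,4,6}->{2,4,6}
Constraint 3 (Y < Z) on D(Y)={2,4,7} D(Z)={1,3,5}: Y {2,4,7}->{2,4}; Z {1,3,5}->{3,5}
So after constraint 3: D(Z) = {3,5}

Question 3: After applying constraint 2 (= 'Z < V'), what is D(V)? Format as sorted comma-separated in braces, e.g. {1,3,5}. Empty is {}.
Constraint 1 (Z + V = Y) on D(Z)={1,3,5,6,7,8} D(V)={1,2,4,5,6,7} D(Y)={2,4,7}: Z {1,3,5,6,7,8}->{1,3,5,6}; V {1,2,4,5,6,7}->{1,2,4,6}
Constraint 2 (Z < V) on D(Z)={1,3,5,6} D(V)={1,2,4,6}: Z {1,3,5,6}->{1,3,5}; V {1,2,4,6}->{2,4,6}
So after constraint 2: D(V) = {2,4,6}

Answer: {2,4,6}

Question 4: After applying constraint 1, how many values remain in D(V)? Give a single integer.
Answer: 4

Derivation:
Constraint 1 (Z + V = Y) on D(Z)={1,3,5,6,7,8} D(V)={1,2,4,5,6,7} D(Y)={2,4,7}: Z {1,3,5,6,7,8}->{1,3,5,6}; V {1,2,4,5,6,7}->{1,2,4,6}
So after constraint 1: D(V)={1,2,4,6}, size = 4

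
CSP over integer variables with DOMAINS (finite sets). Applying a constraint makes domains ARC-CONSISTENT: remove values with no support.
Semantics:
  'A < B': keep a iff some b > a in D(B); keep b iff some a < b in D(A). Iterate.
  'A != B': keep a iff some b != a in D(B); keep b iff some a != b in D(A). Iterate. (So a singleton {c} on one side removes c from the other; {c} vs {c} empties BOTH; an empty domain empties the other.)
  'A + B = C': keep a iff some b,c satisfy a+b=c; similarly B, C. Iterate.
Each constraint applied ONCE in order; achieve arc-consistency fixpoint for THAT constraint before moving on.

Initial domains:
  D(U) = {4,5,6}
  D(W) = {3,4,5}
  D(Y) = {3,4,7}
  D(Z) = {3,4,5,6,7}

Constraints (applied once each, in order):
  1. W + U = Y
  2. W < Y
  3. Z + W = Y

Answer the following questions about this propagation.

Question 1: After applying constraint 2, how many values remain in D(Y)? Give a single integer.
Answer: 1

Derivation:
Constraint 1 (W + U = Y) on D(W)={3,4,5} D(U)={4,5,6} D(Y)={3,4,7}: W {3,4,5}->{3}; U {4,5,6}->{4}; Y {3,4,7}->{7}
Constraint 2 (W < Y) on D(W)={3} D(Y)={7}: no change
So after constraint 2: D(Y)={7}, size = 1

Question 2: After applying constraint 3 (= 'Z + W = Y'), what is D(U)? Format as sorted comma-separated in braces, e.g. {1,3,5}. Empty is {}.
Constraint 1 (W + U = Y) on D(W)={3,4,5} D(U)={4,5,6} D(Y)={3,4,7}: W {3,4,5}->{3}; U {4,5,6}->{4}; Y {3,4,7}->{7}
Constraint 2 (W < Y) on D(W)={3} D(Y)={7}: no change
Constraint 3 (Z + W = Y) on D(Z)={3,4,5,6,7} D(W)={3} D(Y)={7}: Z {3,4,5,6,7}->{4}
So after constraint 3: D(U) = {4}

Answer: {4}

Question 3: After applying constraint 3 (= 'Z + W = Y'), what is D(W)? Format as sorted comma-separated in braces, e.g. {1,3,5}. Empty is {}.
Answer: {3}

Derivation:
Constraint 1 (W + U = Y) on D(W)={3,4,5} D(U)={4,5,6} D(Y)={3,4,7}: W {3,4,5}->{3}; U {4,5,6}->{4}; Y {3,4,7}->{7}
Constraint 2 (W < Y) on D(W)={3} D(Y)={7}: no change
Constraint 3 (Z + W = Y) on D(Z)={3,4,5,6,7} D(W)={3} D(Y)={7}: Z {3,4,5,6,7}->{4}
So after constraint 3: D(W) = {3}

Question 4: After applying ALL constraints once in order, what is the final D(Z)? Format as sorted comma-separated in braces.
Answer: {4}

Derivation:
Constraint 1 (W + U = Y) on D(W)={3,4,5} D(U)={4,5,6} D(Y)={3,4,7}: W {3,4,5}->{3}; U {4,5,6}->{4}; Y {3,4,7}->{7}
Constraint 2 (W < Y) on D(W)={3} D(Y)={7}: no change
Constraint 3 (Z + W = Y) on D(Z)={3,4,5,6,7} D(W)={3} D(Y)={7}: Z {3,4,5,6,7}->{4}
So after all 3 constraints: D(Z) = {4}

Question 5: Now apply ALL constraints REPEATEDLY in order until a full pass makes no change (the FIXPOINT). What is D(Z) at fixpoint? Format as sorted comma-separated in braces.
Answer: {4}

Derivation:
pass 0 (initial): D(Z)={3,4,5,6,7}
pass 1: U {4,5,6}->{4}; W {3,4,5}->{3}; Y {3,4,7}->{7}; Z {3,4,5,6,7}->{4}
pass 2: no change
Fixpoint after 2 passes: D(Z) = {4}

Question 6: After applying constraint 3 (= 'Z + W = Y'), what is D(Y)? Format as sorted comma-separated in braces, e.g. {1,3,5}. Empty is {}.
Constraint 1 (W + U = Y) on D(W)={3,4,5} D(U)={4,5,6} D(Y)={3,4,7}: W {3,4,5}->{3}; U {4,5,6}->{4}; Y {3,4,7}->{7}
Constraint 2 (W < Y) on D(W)={3} D(Y)={7}: no change
Constraint 3 (Z + W = Y) on D(Z)={3,4,5,6,7} D(W)={3} D(Y)={7}: Z {3,4,5,6,7}->{4}
So after constraint 3: D(Y) = {7}

Answer: {7}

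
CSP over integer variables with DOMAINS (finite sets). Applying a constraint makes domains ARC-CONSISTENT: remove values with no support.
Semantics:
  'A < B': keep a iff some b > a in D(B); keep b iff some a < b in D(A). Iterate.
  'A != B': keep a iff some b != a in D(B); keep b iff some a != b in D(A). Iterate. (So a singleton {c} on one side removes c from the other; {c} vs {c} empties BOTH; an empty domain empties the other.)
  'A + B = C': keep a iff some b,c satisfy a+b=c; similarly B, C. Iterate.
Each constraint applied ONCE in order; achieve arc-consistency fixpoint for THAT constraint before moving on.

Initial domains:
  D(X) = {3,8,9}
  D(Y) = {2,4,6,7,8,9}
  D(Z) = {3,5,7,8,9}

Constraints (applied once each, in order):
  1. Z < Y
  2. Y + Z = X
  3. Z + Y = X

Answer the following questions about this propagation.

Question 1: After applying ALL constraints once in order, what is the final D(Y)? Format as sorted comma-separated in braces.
Answer: {4,6}

Derivation:
Constraint 1 (Z < Y) on D(Z)={3,5,7,8,9} D(Y)={2,4,6,7,8,9}: Z {3,5,7,8,9}->{3,5,7,8}; Y {2,4,6,7,8,9}->{4,6,7,8,9}
Constraint 2 (Y + Z = X) on D(Y)={4,6,7,8,9} D(Z)={3,5,7,8} D(X)={3,8,9}: Y {4,6,7,8,9}->{4,6}; Z {3,5,7,8}->{3,5}; X {3,8,9}->{9}
Constraint 3 (Z + Y = X) on D(Z)={3,5} D(Y)={4,6} D(X)={9}: no change
So after all 3 constraints: D(Y) = {4,6}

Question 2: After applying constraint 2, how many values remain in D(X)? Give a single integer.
Constraint 1 (Z < Y) on D(Z)={3,5,7,8,9} D(Y)={2,4,6,7,8,9}: Z {3,5,7,8,9}->{3,5,7,8}; Y {2,4,6,7,8,9}->{4,6,7,8,9}
Constraint 2 (Y + Z = X) on D(Y)={4,6,7,8,9} D(Z)={3,5,7,8} D(X)={3,8,9}: Y {4,6,7,8,9}->{4,6}; Z {3,5,7,8}->{3,5}; X {3,8,9}->{9}
So after constraint 2: D(X)={9}, size = 1

Answer: 1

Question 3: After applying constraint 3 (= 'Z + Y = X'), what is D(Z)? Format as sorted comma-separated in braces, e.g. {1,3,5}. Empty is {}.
Constraint 1 (Z < Y) on D(Z)={3,5,7,8,9} D(Y)={2,4,6,7,8,9}: Z {3,5,7,8,9}->{3,5,7,8}; Y {2,4,6,7,8,9}->{4,6,7,8,9}
Constraint 2 (Y + Z = X) on D(Y)={4,6,7,8,9} D(Z)={3,5,7,8} D(X)={3,8,9}: Y {4,6,7,8,9}->{4,6}; Z {3,5,7,8}->{3,5}; X {3,8,9}->{9}
Constraint 3 (Z + Y = X) on D(Z)={3,5} D(Y)={4,6} D(X)={9}: no change
So after constraint 3: D(Z) = {3,5}

Answer: {3,5}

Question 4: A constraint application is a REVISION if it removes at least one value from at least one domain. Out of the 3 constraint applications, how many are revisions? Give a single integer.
Constraint 1 (Z < Y) on D(Z)={3,5,7,8,9} D(Y)={2,4,6,7,8,9}: Z {3,5,7,8,9}->{3,5,7,8}; Y {2,4,6,7,8,9}->{4,6,7,8,9} => REVISION
Constraint 2 (Y + Z = X) on D(Y)={4,6,7,8,9} D(Z)={3,5,7,8} D(X)={3,8,9}: Y {4,6,7,8,9}->{4,6}; Z {3,5,7,8}->{3,5}; X {3,8,9}->{9} => REVISION
Constraint 3 (Z + Y = X) on D(Z)={3,5} D(Y)={4,6} D(X)={9}: no change => not a revision
Total revisions = 2

Answer: 2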